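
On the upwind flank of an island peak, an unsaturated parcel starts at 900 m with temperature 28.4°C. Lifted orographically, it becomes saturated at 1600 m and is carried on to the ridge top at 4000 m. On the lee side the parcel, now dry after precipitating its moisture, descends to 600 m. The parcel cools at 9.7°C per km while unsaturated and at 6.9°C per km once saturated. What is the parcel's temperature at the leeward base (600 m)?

Dry to 1600 m: -9.7 × 0.7 km = -6.79°C, so T = 21.61°C.
Saturated to 4000 m: -6.9 × 2.4 km = -16.56°C, so T = 5.05°C.
Dry descent to 600 m: +9.7 × 3.4 km = +32.98°C, so T = 38.03°C.

38.03°C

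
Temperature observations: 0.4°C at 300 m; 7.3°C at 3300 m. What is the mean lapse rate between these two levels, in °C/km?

-2.3°C/km

Γ = −ΔT/Δz = (0.4 − 7.3) / (3300 − 300) m
  = -6.9°C / 3 km = -2.3°C/km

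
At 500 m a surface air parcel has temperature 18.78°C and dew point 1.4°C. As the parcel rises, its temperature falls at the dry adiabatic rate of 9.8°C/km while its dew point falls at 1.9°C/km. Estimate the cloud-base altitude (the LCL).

2700 m

T and T_d converge at 9.8 − 1.9 = 7.9°C per km
Height above start = (18.78 − 1.4) / 7.9 = 2.2 km
LCL altitude = 500 m + 2200 m = 2700 m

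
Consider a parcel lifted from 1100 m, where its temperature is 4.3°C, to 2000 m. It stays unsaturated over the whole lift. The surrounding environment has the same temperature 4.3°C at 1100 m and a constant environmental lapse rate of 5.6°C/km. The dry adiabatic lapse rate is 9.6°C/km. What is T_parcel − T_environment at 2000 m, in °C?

Parcel:
  1100–2000 m, dry: Δz = 0.9 km ⇒ ΔT = -8.64°C; T = -4.34°C
Environment:
  1100–2000 m, environment: Δz = 0.9 km ⇒ ΔT = -5.04°C; T = -0.74°C
T_parcel − T_env = -4.34 − (-0.74) = -3.6°C

-3.6°C (parcel cooler than environment)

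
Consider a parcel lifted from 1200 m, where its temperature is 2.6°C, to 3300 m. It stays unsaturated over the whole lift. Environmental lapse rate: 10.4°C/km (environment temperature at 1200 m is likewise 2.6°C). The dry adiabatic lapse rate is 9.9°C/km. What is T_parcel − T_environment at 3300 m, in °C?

Parcel:
  From 1200 m to 3300 m (dry): cools by 9.9 × 2.1 = 20.79°C, giving -18.19°C.
Environment:
  From 1200 m to 3300 m (environment): cools by 10.4 × 2.1 = 21.84°C, giving -19.24°C.
T_parcel − T_env = -18.19 − (-19.24) = +1.05°C

+1.05°C (parcel warmer than environment)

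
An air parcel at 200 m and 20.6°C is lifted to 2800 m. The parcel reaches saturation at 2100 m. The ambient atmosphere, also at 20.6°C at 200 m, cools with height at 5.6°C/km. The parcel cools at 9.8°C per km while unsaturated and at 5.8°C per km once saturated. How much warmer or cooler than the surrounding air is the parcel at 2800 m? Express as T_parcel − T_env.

Parcel:
  200 → 2100 m (dry, 9.8°C/km): ΔT = -9.8 × 1.9 = -18.62°C → T = 1.98°C
  2100 → 2800 m (saturated, 5.8°C/km): ΔT = -5.8 × 0.7 = -4.06°C → T = -2.08°C
Environment:
  200 → 2800 m (environment, 5.6°C/km): ΔT = -5.6 × 2.6 = -14.56°C → T = 6.04°C
T_parcel − T_env = -2.08 − 6.04 = -8.12°C

-8.12°C (parcel cooler than environment)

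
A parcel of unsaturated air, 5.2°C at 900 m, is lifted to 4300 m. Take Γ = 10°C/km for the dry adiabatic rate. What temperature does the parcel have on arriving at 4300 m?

From 900 m to 4300 m (dry adiabatic): cools by 10 × 3.4 = 34°C, giving -28.8°C.

-28.8°C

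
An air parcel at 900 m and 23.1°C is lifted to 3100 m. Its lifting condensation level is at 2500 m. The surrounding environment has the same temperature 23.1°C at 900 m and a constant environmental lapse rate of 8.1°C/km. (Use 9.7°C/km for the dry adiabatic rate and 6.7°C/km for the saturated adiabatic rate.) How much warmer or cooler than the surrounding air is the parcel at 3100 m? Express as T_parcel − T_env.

-1.72°C (parcel cooler than environment)

Parcel:
  Dry to 2500 m: -9.7 × 1.6 km = -15.52°C, so T = 7.58°C.
  Saturated to 3100 m: -6.7 × 0.6 km = -4.02°C, so T = 3.56°C.
Environment:
  Environment to 3100 m: -8.1 × 2.2 km = -17.82°C, so T = 5.28°C.
T_parcel − T_env = 3.56 − 5.28 = -1.72°C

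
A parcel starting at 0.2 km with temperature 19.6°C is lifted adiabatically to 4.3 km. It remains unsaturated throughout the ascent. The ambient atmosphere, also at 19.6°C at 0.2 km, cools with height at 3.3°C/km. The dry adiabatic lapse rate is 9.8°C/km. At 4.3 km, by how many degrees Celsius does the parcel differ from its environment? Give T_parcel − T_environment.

-26.65°C (parcel cooler than environment)

Parcel:
  Dry to 4300 m: -9.8 × 4.1 km = -40.18°C, so T = -20.58°C.
Environment:
  Environment to 4300 m: -3.3 × 4.1 km = -13.53°C, so T = 6.07°C.
T_parcel − T_env = -20.58 − 6.07 = -26.65°C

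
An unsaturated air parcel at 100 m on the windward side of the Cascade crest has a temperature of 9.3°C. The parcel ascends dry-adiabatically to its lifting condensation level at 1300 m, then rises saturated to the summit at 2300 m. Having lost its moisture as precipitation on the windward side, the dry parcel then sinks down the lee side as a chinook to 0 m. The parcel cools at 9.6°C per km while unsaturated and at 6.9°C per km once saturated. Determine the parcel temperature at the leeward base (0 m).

12.96°C

100 → 1300 m (dry, 9.6°C/km): ΔT = -9.6 × 1.2 = -11.52°C → T = -2.22°C
1300 → 2300 m (saturated, 6.9°C/km): ΔT = -6.9 × 1 = -6.9°C → T = -9.12°C
2300 → 0 m (dry descent, 9.6°C/km): ΔT = +9.6 × 2.3 = +22.08°C → T = 12.96°C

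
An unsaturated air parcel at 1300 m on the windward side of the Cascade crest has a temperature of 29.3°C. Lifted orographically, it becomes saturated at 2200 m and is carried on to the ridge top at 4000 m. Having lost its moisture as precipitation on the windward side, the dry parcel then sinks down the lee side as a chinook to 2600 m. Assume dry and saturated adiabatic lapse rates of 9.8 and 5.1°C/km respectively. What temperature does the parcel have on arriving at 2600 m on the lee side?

From 1300 m to 2200 m (dry): cools by 9.8 × 0.9 = 8.82°C, giving 20.48°C.
From 2200 m to 4000 m (saturated): cools by 5.1 × 1.8 = 9.18°C, giving 11.3°C.
From 4000 m to 2600 m (dry descent): warms by 9.8 × 1.4 = 13.72°C, giving 25.02°C.

25.02°C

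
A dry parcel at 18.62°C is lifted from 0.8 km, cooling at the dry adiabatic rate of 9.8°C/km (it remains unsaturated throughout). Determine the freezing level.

2.7 km

Height above start = (18.62 − 0) / 9.8 = 1.9 km
Altitude = 800 m + 1900 m = 2700 m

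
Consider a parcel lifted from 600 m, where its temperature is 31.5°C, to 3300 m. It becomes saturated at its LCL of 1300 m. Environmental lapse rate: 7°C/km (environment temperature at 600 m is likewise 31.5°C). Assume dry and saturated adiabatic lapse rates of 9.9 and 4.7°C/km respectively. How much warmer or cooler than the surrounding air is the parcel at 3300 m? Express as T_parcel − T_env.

+2.57°C (parcel warmer than environment)

Parcel:
  From 600 m to 1300 m (dry): cools by 9.9 × 0.7 = 6.93°C, giving 24.57°C.
  From 1300 m to 3300 m (saturated): cools by 4.7 × 2 = 9.4°C, giving 15.17°C.
Environment:
  From 600 m to 3300 m (environment): cools by 7 × 2.7 = 18.9°C, giving 12.6°C.
T_parcel − T_env = 15.17 − 12.6 = +2.57°C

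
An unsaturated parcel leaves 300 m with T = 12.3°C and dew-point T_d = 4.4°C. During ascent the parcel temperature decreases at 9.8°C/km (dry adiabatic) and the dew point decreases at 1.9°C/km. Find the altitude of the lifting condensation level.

T and T_d converge at 9.8 − 1.9 = 7.9°C per km
Height above start = (12.3 − 4.4) / 7.9 = 1 km
LCL altitude = 300 m + 1000 m = 1300 m

1300 m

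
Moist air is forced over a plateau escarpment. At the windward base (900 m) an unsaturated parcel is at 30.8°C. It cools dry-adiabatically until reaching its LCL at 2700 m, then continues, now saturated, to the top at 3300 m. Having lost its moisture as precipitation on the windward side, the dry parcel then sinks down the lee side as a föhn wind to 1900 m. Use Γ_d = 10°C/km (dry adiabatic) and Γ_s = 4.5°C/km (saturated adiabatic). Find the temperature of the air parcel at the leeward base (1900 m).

900 → 2700 m (dry, 10°C/km): ΔT = -10 × 1.8 = -18°C → T = 12.8°C
2700 → 3300 m (saturated, 4.5°C/km): ΔT = -4.5 × 0.6 = -2.7°C → T = 10.1°C
3300 → 1900 m (dry descent, 10°C/km): ΔT = +10 × 1.4 = +14°C → T = 24.1°C

24.1°C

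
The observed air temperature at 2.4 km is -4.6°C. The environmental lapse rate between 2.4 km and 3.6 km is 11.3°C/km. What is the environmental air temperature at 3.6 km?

2400–3600 m, environmental: Δz = 1.2 km ⇒ ΔT = -13.56°C; T = -18.16°C

-18.16°C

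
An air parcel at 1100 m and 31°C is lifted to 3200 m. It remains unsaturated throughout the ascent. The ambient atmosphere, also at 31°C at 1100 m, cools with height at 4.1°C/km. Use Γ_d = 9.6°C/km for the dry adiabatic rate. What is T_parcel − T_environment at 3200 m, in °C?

-11.55°C (parcel cooler than environment)

Parcel:
  1100–3200 m, dry: Δz = 2.1 km ⇒ ΔT = -20.16°C; T = 10.84°C
Environment:
  1100–3200 m, environment: Δz = 2.1 km ⇒ ΔT = -8.61°C; T = 22.39°C
T_parcel − T_env = 10.84 − 22.39 = -11.55°C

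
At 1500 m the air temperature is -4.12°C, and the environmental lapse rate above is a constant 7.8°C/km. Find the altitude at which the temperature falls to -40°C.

6100 m

Height above start = (-4.12 − (-40)) / 7.8 = 4.6 km
Altitude = 1500 m + 4600 m = 6100 m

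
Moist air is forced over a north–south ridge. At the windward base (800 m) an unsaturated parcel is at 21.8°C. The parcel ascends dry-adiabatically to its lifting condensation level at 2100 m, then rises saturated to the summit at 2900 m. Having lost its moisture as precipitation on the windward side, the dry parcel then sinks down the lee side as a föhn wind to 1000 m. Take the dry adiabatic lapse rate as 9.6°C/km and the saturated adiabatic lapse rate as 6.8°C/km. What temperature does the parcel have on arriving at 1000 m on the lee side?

22.12°C

Dry to 2100 m: -9.6 × 1.3 km = -12.48°C, so T = 9.32°C.
Saturated to 2900 m: -6.8 × 0.8 km = -5.44°C, so T = 3.88°C.
Dry descent to 1000 m: +9.6 × 1.9 km = +18.24°C, so T = 22.12°C.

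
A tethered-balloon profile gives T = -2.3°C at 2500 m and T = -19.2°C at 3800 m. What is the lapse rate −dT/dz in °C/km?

13°C/km

Γ = −ΔT/Δz = (-2.3 − (-19.2)) / (3800 − 2500) m
  = 16.9°C / 1.3 km = 13°C/km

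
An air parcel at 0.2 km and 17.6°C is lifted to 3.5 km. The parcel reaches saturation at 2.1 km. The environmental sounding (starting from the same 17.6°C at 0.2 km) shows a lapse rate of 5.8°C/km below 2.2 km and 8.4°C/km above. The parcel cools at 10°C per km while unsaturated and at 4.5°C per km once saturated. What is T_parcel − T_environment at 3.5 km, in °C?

Parcel:
  Dry to 2100 m: -10 × 1.9 km = -19°C, so T = -1.4°C.
  Saturated to 3500 m: -4.5 × 1.4 km = -6.3°C, so T = -7.7°C.
Environment:
  Environment, lower layer to 2200 m: -5.8 × 2 km = -11.6°C, so T = 6°C.
  Environment, upper layer to 3500 m: -8.4 × 1.3 km = -10.92°C, so T = -4.92°C.
T_parcel − T_env = -7.7 − (-4.92) = -2.78°C

-2.78°C (parcel cooler than environment)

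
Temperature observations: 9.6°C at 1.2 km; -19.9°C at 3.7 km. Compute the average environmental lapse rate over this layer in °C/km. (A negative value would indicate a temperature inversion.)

Γ = −ΔT/Δz = (9.6 − (-19.9)) / (3700 − 1200) m
  = 29.5°C / 2.5 km = 11.8°C/km

11.8°C/km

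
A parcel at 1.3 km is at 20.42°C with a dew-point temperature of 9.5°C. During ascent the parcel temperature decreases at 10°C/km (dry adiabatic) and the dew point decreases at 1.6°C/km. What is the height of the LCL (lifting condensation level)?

T and T_d converge at 10 − 1.6 = 8.4°C per km
Height above start = (20.42 − 9.5) / 8.4 = 1.3 km
LCL altitude = 1300 m + 1300 m = 2600 m

2.6 km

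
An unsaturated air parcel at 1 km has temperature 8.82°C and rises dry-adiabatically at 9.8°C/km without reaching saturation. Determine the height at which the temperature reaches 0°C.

1.9 km

Height above start = (8.82 − 0) / 9.8 = 0.9 km
Altitude = 1000 m + 900 m = 1900 m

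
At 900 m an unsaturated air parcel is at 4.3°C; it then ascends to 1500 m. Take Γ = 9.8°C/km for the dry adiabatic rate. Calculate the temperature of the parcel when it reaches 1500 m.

-1.58°C

900 → 1500 m (dry adiabatic, 9.8°C/km): ΔT = -9.8 × 0.6 = -5.88°C → T = -1.58°C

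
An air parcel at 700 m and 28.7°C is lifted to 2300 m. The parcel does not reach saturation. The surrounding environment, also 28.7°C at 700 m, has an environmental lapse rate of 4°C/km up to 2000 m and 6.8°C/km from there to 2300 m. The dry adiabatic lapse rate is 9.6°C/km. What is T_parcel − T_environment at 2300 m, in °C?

-8.12°C (parcel cooler than environment)

Parcel:
  700 → 2300 m (dry, 9.6°C/km): ΔT = -9.6 × 1.6 = -15.36°C → T = 13.34°C
Environment:
  700 → 2000 m (environment, lower layer, 4°C/km): ΔT = -4 × 1.3 = -5.2°C → T = 23.5°C
  2000 → 2300 m (environment, upper layer, 6.8°C/km): ΔT = -6.8 × 0.3 = -2.04°C → T = 21.46°C
T_parcel − T_env = 13.34 − 21.46 = -8.12°C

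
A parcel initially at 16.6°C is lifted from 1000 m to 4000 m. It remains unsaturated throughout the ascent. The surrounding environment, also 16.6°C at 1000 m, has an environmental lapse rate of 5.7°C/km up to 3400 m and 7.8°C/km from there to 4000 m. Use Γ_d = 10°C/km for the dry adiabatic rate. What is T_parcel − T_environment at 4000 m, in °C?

Parcel:
  1000 → 4000 m (dry, 10°C/km): ΔT = -10 × 3 = -30°C → T = -13.4°C
Environment:
  1000 → 3400 m (environment, lower layer, 5.7°C/km): ΔT = -5.7 × 2.4 = -13.68°C → T = 2.92°C
  3400 → 4000 m (environment, upper layer, 7.8°C/km): ΔT = -7.8 × 0.6 = -4.68°C → T = -1.76°C
T_parcel − T_env = -13.4 − (-1.76) = -11.64°C

-11.64°C (parcel cooler than environment)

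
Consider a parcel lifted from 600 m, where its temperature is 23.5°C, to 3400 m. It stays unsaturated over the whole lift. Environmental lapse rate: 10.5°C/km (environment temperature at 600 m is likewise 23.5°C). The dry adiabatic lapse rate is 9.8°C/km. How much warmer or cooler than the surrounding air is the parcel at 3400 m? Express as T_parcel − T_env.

Parcel:
  600 → 3400 m (dry, 9.8°C/km): ΔT = -9.8 × 2.8 = -27.44°C → T = -3.94°C
Environment:
  600 → 3400 m (environment, 10.5°C/km): ΔT = -10.5 × 2.8 = -29.4°C → T = -5.9°C
T_parcel − T_env = -3.94 − (-5.9) = +1.96°C

+1.96°C (parcel warmer than environment)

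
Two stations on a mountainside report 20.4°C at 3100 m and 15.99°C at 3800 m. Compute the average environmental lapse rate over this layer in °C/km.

Γ = −ΔT/Δz = (20.4 − 15.99) / (3800 − 3100) m
  = 4.41°C / 0.7 km = 6.3°C/km

6.3°C/km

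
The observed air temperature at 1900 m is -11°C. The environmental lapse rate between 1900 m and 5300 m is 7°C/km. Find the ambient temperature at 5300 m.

1900–5300 m, environmental: Δz = 3.4 km ⇒ ΔT = -23.8°C; T = -34.8°C

-34.8°C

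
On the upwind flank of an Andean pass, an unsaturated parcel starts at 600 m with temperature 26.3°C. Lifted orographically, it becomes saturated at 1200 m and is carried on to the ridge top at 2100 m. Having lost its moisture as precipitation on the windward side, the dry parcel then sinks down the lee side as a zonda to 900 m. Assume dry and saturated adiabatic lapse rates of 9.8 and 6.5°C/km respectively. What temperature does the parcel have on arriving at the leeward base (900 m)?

26.33°C

From 600 m to 1200 m (dry): cools by 9.8 × 0.6 = 5.88°C, giving 20.42°C.
From 1200 m to 2100 m (saturated): cools by 6.5 × 0.9 = 5.85°C, giving 14.57°C.
From 2100 m to 900 m (dry descent): warms by 9.8 × 1.2 = 11.76°C, giving 26.33°C.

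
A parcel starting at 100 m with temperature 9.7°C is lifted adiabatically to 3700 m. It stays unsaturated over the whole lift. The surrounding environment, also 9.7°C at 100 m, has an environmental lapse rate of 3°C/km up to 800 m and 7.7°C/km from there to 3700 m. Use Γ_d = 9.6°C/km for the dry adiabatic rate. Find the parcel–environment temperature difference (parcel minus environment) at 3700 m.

-10.13°C (parcel cooler than environment)

Parcel:
  100 → 3700 m (dry, 9.6°C/km): ΔT = -9.6 × 3.6 = -34.56°C → T = -24.86°C
Environment:
  100 → 800 m (environment, lower layer, 3°C/km): ΔT = -3 × 0.7 = -2.1°C → T = 7.6°C
  800 → 3700 m (environment, upper layer, 7.7°C/km): ΔT = -7.7 × 2.9 = -22.33°C → T = -14.73°C
T_parcel − T_env = -24.86 − (-14.73) = -10.13°C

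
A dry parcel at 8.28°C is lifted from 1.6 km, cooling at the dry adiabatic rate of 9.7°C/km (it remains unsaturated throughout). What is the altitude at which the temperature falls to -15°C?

4 km

Height above start = (8.28 − (-15)) / 9.7 = 2.4 km
Altitude = 1600 m + 2400 m = 4000 m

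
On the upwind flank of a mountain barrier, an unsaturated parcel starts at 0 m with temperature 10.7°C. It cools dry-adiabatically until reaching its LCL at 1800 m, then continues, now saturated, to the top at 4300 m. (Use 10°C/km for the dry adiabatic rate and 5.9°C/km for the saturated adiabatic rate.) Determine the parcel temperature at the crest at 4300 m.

-22.05°C

Dry to 1800 m: -10 × 1.8 km = -18°C, so T = -7.3°C.
Saturated to 4300 m: -5.9 × 2.5 km = -14.75°C, so T = -22.05°C.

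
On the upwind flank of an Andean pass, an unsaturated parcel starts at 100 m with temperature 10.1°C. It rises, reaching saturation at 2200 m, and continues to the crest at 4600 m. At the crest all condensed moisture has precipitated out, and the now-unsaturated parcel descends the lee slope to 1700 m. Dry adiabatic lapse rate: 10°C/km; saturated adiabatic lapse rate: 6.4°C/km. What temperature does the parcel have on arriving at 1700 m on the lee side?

2.74°C

From 100 m to 2200 m (dry): cools by 10 × 2.1 = 21°C, giving -10.9°C.
From 2200 m to 4600 m (saturated): cools by 6.4 × 2.4 = 15.36°C, giving -26.26°C.
From 4600 m to 1700 m (dry descent): warms by 10 × 2.9 = 29°C, giving 2.74°C.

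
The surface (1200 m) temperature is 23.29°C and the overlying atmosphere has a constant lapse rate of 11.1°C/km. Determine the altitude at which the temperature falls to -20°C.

5100 m

Height above start = (23.29 − (-20)) / 11.1 = 3.9 km
Altitude = 1200 m + 3900 m = 5100 m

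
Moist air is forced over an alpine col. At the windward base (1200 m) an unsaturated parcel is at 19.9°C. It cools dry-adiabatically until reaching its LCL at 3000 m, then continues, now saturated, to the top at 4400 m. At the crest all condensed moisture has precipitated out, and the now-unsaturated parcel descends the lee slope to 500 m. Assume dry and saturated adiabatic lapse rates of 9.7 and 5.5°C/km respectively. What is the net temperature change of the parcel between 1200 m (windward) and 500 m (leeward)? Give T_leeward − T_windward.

+12.67°C

From 1200 m to 3000 m (dry): cools by 9.7 × 1.8 = 17.46°C, giving 2.44°C.
From 3000 m to 4400 m (saturated): cools by 5.5 × 1.4 = 7.7°C, giving -5.26°C.
From 4400 m to 500 m (dry descent): warms by 9.7 × 3.9 = 37.83°C, giving 32.57°C.
Net change vs windward start: 32.57 − 19.9 = +12.67°C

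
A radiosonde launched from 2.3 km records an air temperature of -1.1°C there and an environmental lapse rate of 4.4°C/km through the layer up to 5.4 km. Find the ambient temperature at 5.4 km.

-14.74°C

From 2300 m to 5400 m (environmental): cools by 4.4 × 3.1 = 13.64°C, giving -14.74°C.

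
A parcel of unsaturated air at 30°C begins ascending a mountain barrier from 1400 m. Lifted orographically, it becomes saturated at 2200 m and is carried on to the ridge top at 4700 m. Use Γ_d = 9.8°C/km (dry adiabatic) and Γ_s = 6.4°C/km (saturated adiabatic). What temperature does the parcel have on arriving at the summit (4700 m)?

6.16°C

1400–2200 m, dry: Δz = 0.8 km ⇒ ΔT = -7.84°C; T = 22.16°C
2200–4700 m, saturated: Δz = 2.5 km ⇒ ΔT = -16°C; T = 6.16°C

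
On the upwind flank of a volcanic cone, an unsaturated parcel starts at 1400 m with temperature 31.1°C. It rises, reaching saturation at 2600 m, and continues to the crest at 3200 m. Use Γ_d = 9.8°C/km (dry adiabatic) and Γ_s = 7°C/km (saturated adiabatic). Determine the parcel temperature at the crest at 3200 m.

1400–2600 m, dry: Δz = 1.2 km ⇒ ΔT = -11.76°C; T = 19.34°C
2600–3200 m, saturated: Δz = 0.6 km ⇒ ΔT = -4.2°C; T = 15.14°C

15.14°C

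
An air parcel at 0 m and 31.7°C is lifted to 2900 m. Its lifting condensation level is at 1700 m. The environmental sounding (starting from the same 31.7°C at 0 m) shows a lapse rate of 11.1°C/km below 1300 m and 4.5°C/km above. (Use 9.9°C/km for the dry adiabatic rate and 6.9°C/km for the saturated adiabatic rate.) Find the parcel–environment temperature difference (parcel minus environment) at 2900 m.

-3.48°C (parcel cooler than environment)

Parcel:
  Dry to 1700 m: -9.9 × 1.7 km = -16.83°C, so T = 14.87°C.
  Saturated to 2900 m: -6.9 × 1.2 km = -8.28°C, so T = 6.59°C.
Environment:
  Environment, lower layer to 1300 m: -11.1 × 1.3 km = -14.43°C, so T = 17.27°C.
  Environment, upper layer to 2900 m: -4.5 × 1.6 km = -7.2°C, so T = 10.07°C.
T_parcel − T_env = 6.59 − 10.07 = -3.48°C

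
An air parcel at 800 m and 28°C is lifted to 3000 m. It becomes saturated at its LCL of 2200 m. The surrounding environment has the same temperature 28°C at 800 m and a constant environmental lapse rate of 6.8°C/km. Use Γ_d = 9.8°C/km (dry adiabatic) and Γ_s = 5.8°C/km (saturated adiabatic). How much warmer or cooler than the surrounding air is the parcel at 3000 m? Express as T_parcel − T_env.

Parcel:
  From 800 m to 2200 m (dry): cools by 9.8 × 1.4 = 13.72°C, giving 14.28°C.
  From 2200 m to 3000 m (saturated): cools by 5.8 × 0.8 = 4.64°C, giving 9.64°C.
Environment:
  From 800 m to 3000 m (environment): cools by 6.8 × 2.2 = 14.96°C, giving 13.04°C.
T_parcel − T_env = 9.64 − 13.04 = -3.4°C

-3.4°C (parcel cooler than environment)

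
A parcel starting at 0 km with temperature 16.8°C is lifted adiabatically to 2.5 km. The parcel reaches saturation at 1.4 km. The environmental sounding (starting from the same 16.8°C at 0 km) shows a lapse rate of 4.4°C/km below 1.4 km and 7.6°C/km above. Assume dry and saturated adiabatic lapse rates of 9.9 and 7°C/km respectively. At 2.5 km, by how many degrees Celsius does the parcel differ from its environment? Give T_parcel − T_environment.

-7.04°C (parcel cooler than environment)

Parcel:
  0 → 1400 m (dry, 9.9°C/km): ΔT = -9.9 × 1.4 = -13.86°C → T = 2.94°C
  1400 → 2500 m (saturated, 7°C/km): ΔT = -7 × 1.1 = -7.7°C → T = -4.76°C
Environment:
  0 → 1400 m (environment, lower layer, 4.4°C/km): ΔT = -4.4 × 1.4 = -6.16°C → T = 10.64°C
  1400 → 2500 m (environment, upper layer, 7.6°C/km): ΔT = -7.6 × 1.1 = -8.36°C → T = 2.28°C
T_parcel − T_env = -4.76 − 2.28 = -7.04°C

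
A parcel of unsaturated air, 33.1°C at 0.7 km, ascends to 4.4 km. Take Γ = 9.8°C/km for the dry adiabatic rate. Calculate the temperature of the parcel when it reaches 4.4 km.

-3.16°C

700 → 4400 m (dry adiabatic, 9.8°C/km): ΔT = -9.8 × 3.7 = -36.26°C → T = -3.16°C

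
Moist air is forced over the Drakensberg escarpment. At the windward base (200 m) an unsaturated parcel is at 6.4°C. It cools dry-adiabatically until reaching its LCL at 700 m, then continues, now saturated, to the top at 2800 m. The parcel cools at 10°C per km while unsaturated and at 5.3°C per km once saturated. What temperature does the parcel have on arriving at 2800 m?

-9.73°C

200 → 700 m (dry, 10°C/km): ΔT = -10 × 0.5 = -5°C → T = 1.4°C
700 → 2800 m (saturated, 5.3°C/km): ΔT = -5.3 × 2.1 = -11.13°C → T = -9.73°C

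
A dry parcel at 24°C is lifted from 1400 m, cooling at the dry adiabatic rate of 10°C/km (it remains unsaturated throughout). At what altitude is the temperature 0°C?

Height above start = (24 − 0) / 10 = 2.4 km
Altitude = 1400 m + 2400 m = 3800 m

3800 m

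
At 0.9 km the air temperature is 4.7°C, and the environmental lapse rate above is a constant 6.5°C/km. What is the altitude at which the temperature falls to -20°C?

4.7 km

Height above start = (4.7 − (-20)) / 6.5 = 3.8 km
Altitude = 900 m + 3800 m = 4700 m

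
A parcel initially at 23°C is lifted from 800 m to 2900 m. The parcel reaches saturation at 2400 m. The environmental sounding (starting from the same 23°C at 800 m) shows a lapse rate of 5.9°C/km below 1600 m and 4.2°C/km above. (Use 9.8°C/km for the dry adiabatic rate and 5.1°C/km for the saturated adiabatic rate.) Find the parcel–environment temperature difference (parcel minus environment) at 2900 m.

Parcel:
  From 800 m to 2400 m (dry): cools by 9.8 × 1.6 = 15.68°C, giving 7.32°C.
  From 2400 m to 2900 m (saturated): cools by 5.1 × 0.5 = 2.55°C, giving 4.77°C.
Environment:
  From 800 m to 1600 m (environment, lower layer): cools by 5.9 × 0.8 = 4.72°C, giving 18.28°C.
  From 1600 m to 2900 m (environment, upper layer): cools by 4.2 × 1.3 = 5.46°C, giving 12.82°C.
T_parcel − T_env = 4.77 − 12.82 = -8.05°C

-8.05°C (parcel cooler than environment)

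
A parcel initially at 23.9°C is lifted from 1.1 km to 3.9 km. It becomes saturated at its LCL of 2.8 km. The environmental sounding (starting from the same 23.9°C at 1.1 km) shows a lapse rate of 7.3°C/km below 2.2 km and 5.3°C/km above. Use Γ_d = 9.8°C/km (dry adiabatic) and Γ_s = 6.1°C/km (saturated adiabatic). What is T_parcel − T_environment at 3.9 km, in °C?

-6.33°C (parcel cooler than environment)

Parcel:
  Dry to 2800 m: -9.8 × 1.7 km = -16.66°C, so T = 7.24°C.
  Saturated to 3900 m: -6.1 × 1.1 km = -6.71°C, so T = 0.53°C.
Environment:
  Environment, lower layer to 2200 m: -7.3 × 1.1 km = -8.03°C, so T = 15.87°C.
  Environment, upper layer to 3900 m: -5.3 × 1.7 km = -9.01°C, so T = 6.86°C.
T_parcel − T_env = 0.53 − 6.86 = -6.33°C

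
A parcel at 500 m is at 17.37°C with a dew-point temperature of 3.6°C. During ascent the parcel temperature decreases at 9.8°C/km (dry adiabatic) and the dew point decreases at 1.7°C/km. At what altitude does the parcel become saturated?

2200 m

T and T_d converge at 9.8 − 1.7 = 8.1°C per km
Height above start = (17.37 − 3.6) / 8.1 = 1.7 km
LCL altitude = 500 m + 1700 m = 2200 m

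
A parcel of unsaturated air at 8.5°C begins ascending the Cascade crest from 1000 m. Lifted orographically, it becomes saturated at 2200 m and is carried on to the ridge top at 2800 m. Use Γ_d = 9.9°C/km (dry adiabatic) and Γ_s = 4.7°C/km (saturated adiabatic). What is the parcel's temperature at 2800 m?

-6.2°C

1000 → 2200 m (dry, 9.9°C/km): ΔT = -9.9 × 1.2 = -11.88°C → T = -3.38°C
2200 → 2800 m (saturated, 4.7°C/km): ΔT = -4.7 × 0.6 = -2.82°C → T = -6.2°C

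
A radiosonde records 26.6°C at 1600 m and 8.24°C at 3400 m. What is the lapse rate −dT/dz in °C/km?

Γ = −ΔT/Δz = (26.6 − 8.24) / (3400 − 1600) m
  = 18.36°C / 1.8 km = 10.2°C/km

10.2°C/km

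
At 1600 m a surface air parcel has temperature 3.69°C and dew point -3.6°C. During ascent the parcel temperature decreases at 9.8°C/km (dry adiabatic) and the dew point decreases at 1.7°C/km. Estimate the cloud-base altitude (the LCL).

2500 m

T and T_d converge at 9.8 − 1.7 = 8.1°C per km
Height above start = (3.69 − (-3.6)) / 8.1 = 0.9 km
LCL altitude = 1600 m + 900 m = 2500 m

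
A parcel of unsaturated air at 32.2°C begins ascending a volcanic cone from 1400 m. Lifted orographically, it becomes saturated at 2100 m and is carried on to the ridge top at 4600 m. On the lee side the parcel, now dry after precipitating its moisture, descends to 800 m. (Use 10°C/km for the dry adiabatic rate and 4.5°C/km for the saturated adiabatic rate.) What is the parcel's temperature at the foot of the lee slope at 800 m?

From 1400 m to 2100 m (dry): cools by 10 × 0.7 = 7°C, giving 25.2°C.
From 2100 m to 4600 m (saturated): cools by 4.5 × 2.5 = 11.25°C, giving 13.95°C.
From 4600 m to 800 m (dry descent): warms by 10 × 3.8 = 38°C, giving 51.95°C.

51.95°C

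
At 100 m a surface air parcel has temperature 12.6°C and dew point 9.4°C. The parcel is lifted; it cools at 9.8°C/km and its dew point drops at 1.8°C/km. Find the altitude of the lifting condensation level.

500 m

T and T_d converge at 9.8 − 1.8 = 8°C per km
Height above start = (12.6 − 9.4) / 8 = 0.4 km
LCL altitude = 100 m + 400 m = 500 m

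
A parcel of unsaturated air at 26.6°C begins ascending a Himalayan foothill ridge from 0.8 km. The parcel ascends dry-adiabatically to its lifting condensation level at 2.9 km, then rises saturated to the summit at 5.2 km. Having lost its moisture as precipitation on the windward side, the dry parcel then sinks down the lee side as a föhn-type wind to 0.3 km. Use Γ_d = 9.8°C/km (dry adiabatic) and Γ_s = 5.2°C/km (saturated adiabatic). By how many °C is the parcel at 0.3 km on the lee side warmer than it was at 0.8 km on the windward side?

+15.48°C

From 800 m to 2900 m (dry): cools by 9.8 × 2.1 = 20.58°C, giving 6.02°C.
From 2900 m to 5200 m (saturated): cools by 5.2 × 2.3 = 11.96°C, giving -5.94°C.
From 5200 m to 300 m (dry descent): warms by 9.8 × 4.9 = 48.02°C, giving 42.08°C.
Net change vs windward start: 42.08 − 26.6 = +15.48°C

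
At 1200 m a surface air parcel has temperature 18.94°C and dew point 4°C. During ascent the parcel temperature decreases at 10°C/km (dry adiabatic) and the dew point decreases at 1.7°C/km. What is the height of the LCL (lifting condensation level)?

T and T_d converge at 10 − 1.7 = 8.3°C per km
Height above start = (18.94 − 4) / 8.3 = 1.8 km
LCL altitude = 1200 m + 1800 m = 3000 m

3000 m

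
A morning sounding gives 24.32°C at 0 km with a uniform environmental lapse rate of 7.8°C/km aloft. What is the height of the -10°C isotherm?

Height above start = (24.32 − (-10)) / 7.8 = 4.4 km
Altitude = 0 m + 4400 m = 4400 m

4.4 km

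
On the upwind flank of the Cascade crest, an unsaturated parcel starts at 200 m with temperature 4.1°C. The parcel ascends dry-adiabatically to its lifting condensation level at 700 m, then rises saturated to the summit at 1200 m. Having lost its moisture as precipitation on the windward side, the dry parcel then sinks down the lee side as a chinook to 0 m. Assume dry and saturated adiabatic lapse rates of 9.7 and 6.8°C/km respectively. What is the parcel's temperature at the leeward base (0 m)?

200 → 700 m (dry, 9.7°C/km): ΔT = -9.7 × 0.5 = -4.85°C → T = -0.75°C
700 → 1200 m (saturated, 6.8°C/km): ΔT = -6.8 × 0.5 = -3.4°C → T = -4.15°C
1200 → 0 m (dry descent, 9.7°C/km): ΔT = +9.7 × 1.2 = +11.64°C → T = 7.49°C

7.49°C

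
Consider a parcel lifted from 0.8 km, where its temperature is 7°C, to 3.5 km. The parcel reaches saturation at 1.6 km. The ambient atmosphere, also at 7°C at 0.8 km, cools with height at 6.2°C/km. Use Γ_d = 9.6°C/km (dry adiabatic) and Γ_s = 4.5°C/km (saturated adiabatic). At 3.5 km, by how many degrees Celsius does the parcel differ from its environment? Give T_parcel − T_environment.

+0.51°C (parcel warmer than environment)

Parcel:
  800–1600 m, dry: Δz = 0.8 km ⇒ ΔT = -7.68°C; T = -0.68°C
  1600–3500 m, saturated: Δz = 1.9 km ⇒ ΔT = -8.55°C; T = -9.23°C
Environment:
  800–3500 m, environment: Δz = 2.7 km ⇒ ΔT = -16.74°C; T = -9.74°C
T_parcel − T_env = -9.23 − (-9.74) = +0.51°C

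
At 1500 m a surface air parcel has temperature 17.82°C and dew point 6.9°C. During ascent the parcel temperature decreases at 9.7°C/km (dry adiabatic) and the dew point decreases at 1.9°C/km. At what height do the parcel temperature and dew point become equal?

2900 m

T and T_d converge at 9.7 − 1.9 = 7.8°C per km
Height above start = (17.82 − 6.9) / 7.8 = 1.4 km
LCL altitude = 1500 m + 1400 m = 2900 m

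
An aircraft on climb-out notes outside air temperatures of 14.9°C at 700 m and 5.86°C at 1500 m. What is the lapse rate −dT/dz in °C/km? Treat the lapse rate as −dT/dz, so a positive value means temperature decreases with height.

Γ = −ΔT/Δz = (14.9 − 5.86) / (1500 − 700) m
  = 9.04°C / 0.8 km = 11.3°C/km

11.3°C/km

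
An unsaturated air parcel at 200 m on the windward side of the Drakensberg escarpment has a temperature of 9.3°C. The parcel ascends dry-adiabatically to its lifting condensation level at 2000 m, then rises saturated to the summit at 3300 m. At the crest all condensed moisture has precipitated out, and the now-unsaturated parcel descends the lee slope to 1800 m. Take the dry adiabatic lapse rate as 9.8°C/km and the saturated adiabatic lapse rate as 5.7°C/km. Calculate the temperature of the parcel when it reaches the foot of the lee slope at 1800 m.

-1.05°C

Dry to 2000 m: -9.8 × 1.8 km = -17.64°C, so T = -8.34°C.
Saturated to 3300 m: -5.7 × 1.3 km = -7.41°C, so T = -15.75°C.
Dry descent to 1800 m: +9.8 × 1.5 km = +14.7°C, so T = -1.05°C.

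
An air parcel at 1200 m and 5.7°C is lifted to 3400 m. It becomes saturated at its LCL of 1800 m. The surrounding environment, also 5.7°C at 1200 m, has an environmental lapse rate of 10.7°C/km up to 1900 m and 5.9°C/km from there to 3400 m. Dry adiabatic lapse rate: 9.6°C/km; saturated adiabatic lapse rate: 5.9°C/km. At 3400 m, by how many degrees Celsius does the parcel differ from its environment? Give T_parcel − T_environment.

Parcel:
  From 1200 m to 1800 m (dry): cools by 9.6 × 0.6 = 5.76°C, giving -0.06°C.
  From 1800 m to 3400 m (saturated): cools by 5.9 × 1.6 = 9.44°C, giving -9.5°C.
Environment:
  From 1200 m to 1900 m (environment, lower layer): cools by 10.7 × 0.7 = 7.49°C, giving -1.79°C.
  From 1900 m to 3400 m (environment, upper layer): cools by 5.9 × 1.5 = 8.85°C, giving -10.64°C.
T_parcel − T_env = -9.5 − (-10.64) = +1.14°C

+1.14°C (parcel warmer than environment)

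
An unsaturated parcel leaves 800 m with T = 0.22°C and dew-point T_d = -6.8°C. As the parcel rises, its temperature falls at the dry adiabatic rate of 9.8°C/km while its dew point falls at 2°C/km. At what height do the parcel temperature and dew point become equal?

1700 m

T and T_d converge at 9.8 − 2 = 7.8°C per km
Height above start = (0.22 − (-6.8)) / 7.8 = 0.9 km
LCL altitude = 800 m + 900 m = 1700 m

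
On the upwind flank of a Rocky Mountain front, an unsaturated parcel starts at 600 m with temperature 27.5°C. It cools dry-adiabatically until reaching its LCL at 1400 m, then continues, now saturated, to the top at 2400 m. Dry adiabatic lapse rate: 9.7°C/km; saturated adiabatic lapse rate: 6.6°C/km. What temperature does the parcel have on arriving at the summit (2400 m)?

Dry to 1400 m: -9.7 × 0.8 km = -7.76°C, so T = 19.74°C.
Saturated to 2400 m: -6.6 × 1 km = -6.6°C, so T = 13.14°C.

13.14°C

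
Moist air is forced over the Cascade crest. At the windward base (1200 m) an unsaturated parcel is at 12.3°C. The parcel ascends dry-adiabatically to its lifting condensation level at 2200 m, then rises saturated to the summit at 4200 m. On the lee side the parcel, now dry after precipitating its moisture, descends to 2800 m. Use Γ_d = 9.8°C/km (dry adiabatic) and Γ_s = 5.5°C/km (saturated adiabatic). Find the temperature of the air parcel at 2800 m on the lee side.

5.22°C

Dry to 2200 m: -9.8 × 1 km = -9.8°C, so T = 2.5°C.
Saturated to 4200 m: -5.5 × 2 km = -11°C, so T = -8.5°C.
Dry descent to 2800 m: +9.8 × 1.4 km = +13.72°C, so T = 5.22°C.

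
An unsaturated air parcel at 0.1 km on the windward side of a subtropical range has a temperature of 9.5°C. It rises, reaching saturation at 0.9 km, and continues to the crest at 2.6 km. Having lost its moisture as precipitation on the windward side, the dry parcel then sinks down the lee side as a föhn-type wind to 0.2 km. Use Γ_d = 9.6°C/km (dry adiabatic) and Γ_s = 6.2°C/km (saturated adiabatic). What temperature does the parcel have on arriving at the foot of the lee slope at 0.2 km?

14.32°C

Dry to 900 m: -9.6 × 0.8 km = -7.68°C, so T = 1.82°C.
Saturated to 2600 m: -6.2 × 1.7 km = -10.54°C, so T = -8.72°C.
Dry descent to 200 m: +9.6 × 2.4 km = +23.04°C, so T = 14.32°C.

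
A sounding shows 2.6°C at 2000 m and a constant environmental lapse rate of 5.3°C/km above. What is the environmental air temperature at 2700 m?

2000 → 2700 m (environmental, 5.3°C/km): ΔT = -5.3 × 0.7 = -3.71°C → T = -1.11°C

-1.11°C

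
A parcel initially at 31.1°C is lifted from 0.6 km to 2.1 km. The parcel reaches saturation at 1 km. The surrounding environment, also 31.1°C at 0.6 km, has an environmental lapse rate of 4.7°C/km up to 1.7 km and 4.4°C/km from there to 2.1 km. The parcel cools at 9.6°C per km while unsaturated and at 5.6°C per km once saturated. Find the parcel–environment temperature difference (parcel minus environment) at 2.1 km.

-3.07°C (parcel cooler than environment)

Parcel:
  From 600 m to 1000 m (dry): cools by 9.6 × 0.4 = 3.84°C, giving 27.26°C.
  From 1000 m to 2100 m (saturated): cools by 5.6 × 1.1 = 6.16°C, giving 21.1°C.
Environment:
  From 600 m to 1700 m (environment, lower layer): cools by 4.7 × 1.1 = 5.17°C, giving 25.93°C.
  From 1700 m to 2100 m (environment, upper layer): cools by 4.4 × 0.4 = 1.76°C, giving 24.17°C.
T_parcel − T_env = 21.1 − 24.17 = -3.07°C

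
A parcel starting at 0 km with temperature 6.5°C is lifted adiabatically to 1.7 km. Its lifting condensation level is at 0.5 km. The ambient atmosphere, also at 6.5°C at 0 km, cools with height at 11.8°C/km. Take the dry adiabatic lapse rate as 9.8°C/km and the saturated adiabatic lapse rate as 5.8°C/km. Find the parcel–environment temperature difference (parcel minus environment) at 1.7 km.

Parcel:
  0–500 m, dry: Δz = 0.5 km ⇒ ΔT = -4.9°C; T = 1.6°C
  500–1700 m, saturated: Δz = 1.2 km ⇒ ΔT = -6.96°C; T = -5.36°C
Environment:
  0–1700 m, environment: Δz = 1.7 km ⇒ ΔT = -20.06°C; T = -13.56°C
T_parcel − T_env = -5.36 − (-13.56) = +8.2°C

+8.2°C (parcel warmer than environment)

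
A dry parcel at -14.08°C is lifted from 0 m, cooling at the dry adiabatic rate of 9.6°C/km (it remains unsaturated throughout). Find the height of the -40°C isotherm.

2700 m

Height above start = (-14.08 − (-40)) / 9.6 = 2.7 km
Altitude = 0 m + 2700 m = 2700 m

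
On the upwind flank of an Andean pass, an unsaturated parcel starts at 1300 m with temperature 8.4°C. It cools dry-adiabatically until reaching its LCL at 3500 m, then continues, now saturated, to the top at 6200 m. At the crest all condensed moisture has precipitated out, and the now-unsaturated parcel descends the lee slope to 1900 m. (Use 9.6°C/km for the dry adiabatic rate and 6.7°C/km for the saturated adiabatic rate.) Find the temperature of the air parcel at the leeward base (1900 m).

1300–3500 m, dry: Δz = 2.2 km ⇒ ΔT = -21.12°C; T = -12.72°C
3500–6200 m, saturated: Δz = 2.7 km ⇒ ΔT = -18.09°C; T = -30.81°C
6200–1900 m, dry descent: Δz = 4.3 km ⇒ ΔT = +41.28°C; T = 10.47°C

10.47°C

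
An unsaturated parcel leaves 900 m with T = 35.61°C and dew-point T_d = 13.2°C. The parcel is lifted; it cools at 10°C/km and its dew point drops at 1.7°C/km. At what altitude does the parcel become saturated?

T and T_d converge at 10 − 1.7 = 8.3°C per km
Height above start = (35.61 − 13.2) / 8.3 = 2.7 km
LCL altitude = 900 m + 2700 m = 3600 m

3600 m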